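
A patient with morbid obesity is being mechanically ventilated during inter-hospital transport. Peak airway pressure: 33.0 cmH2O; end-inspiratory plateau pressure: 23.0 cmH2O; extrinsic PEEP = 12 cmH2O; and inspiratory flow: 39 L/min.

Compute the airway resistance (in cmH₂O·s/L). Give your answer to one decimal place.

Flow: 39 L/min ÷ 60 = 0.65 L/s.
Raw = (PIP − Pplat) / flow = (33.0 − 23.0) / 0.65 = 10.0 / 0.65 = 15.385 cmH2O·s/L.

15.4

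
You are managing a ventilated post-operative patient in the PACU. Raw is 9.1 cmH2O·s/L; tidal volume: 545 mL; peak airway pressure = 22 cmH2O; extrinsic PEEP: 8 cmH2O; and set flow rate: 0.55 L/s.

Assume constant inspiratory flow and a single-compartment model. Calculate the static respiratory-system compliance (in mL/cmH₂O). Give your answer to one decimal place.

Equation of motion (constant flow): PIP = Vt/C + R·V̇ + PEEP.
Vt/C = PIP − R·V̇ − PEEP = 22 − 9.1×0.55 − 8 = 22 − 5.005 − 8 = 8.995 cmH2O.
C = Vt / 8.995 = 545 / 8.995 = 60.589 mL/cmH2O.

60.6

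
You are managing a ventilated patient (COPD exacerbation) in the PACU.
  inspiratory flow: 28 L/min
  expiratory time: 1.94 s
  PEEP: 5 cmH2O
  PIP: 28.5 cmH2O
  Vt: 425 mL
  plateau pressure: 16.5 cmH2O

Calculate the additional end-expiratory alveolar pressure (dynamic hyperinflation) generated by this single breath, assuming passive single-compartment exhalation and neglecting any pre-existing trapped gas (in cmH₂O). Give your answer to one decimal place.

Flow: 28 L/min ÷ 60 = 0.4667 L/s.
R = (PIP − Pplat)/V̇ = (28.5 − 16.5) / 0.4667 = 12.0/0.4667 = 25.712 cmH2O·s/L.
C = Vt/(Pplat − PEEP) = 425.0 / (16.5 − 5) = 425.0/11.5 = 36.957 mL/cmH2O.
τ = R × C = 25.712 × 0.03696 L/cmH2O = 0.9503 s.
Fraction remaining = e^(−Te/τ) = e^(−1.94/0.9503) = 0.1298; trapped volume = 425.0 × 0.1298 = 55.165 mL.
Additional alveolar pressure from trapping ≈ V_trapped / C = 55.165 / 36.957 = 1.493 cmH2O.

1.5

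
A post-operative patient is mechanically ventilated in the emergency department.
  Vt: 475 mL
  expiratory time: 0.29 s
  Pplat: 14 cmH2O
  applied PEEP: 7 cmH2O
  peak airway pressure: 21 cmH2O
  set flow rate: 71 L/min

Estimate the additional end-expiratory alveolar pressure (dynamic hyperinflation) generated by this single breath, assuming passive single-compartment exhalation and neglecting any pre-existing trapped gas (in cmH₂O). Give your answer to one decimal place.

3.4

Flow: 71 L/min ÷ 60 = 1.1833 L/s.
R = (PIP − Pplat)/V̇ = (21 − 14) / 1.1833 = 7.0/1.1833 = 5.916 cmH2O·s/L.
C = Vt/(Pplat − PEEP) = 475.0 / (14 − 7) = 475.0/7.0 = 67.857 mL/cmH2O.
τ = R × C = 5.916 × 0.06786 L/cmH2O = 0.4015 s.
Fraction remaining = e^(−Te/τ) = e^(−0.29/0.4015) = 0.4856; trapped volume = 475.0 × 0.4856 = 230.66 mL.
Additional alveolar pressure from trapping ≈ V_trapped / C = 230.66 / 67.857 = 3.399 cmH2O.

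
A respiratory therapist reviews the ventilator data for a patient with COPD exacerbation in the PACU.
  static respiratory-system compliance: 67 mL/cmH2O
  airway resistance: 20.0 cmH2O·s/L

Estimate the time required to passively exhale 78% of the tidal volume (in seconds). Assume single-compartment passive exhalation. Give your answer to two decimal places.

τ = R × C = 20.0 × 67 mL/cmH2O = 20.0 × 0.067 L/cmH2O = 1.34 s.
Exhaled fraction f = 1 − e^(−t/τ) → t = −τ·ln(1 − f) = −1.34·ln(0.22) = 2.029 s.

2.03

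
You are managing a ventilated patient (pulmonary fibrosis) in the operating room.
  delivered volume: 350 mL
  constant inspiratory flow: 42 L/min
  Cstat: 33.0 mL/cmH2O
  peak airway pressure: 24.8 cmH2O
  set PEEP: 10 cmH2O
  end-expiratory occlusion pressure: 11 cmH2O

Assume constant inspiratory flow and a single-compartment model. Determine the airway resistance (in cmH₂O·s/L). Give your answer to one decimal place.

4.6

Flow: 42 L/min ÷ 60 = 0.7 L/s.
Total PEEP = 11 cmH2O (set 10 + intrinsic 1); this is the baseline alveolar pressure.
Equation of motion (constant flow): PIP = Vt/C + R·V̇ + PEEP.
R·V̇ = PIP − Vt/C − PEEP = 24.8 − 350/33.0 − 11 = 24.8 − 10.606 − 11 = 3.194 cmH2O.
R = 3.194 / 0.7 = 4.563 cmH2O·s/L.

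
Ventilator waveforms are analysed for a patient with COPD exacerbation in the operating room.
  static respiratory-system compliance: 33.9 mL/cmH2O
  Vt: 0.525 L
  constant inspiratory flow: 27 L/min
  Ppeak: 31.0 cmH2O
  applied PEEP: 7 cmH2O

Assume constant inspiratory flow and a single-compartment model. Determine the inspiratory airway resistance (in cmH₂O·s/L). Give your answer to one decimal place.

18.9

Flow: 27 L/min ÷ 60 = 0.45 L/s.
Equation of motion (constant flow): PIP = Vt/C + R·V̇ + PEEP.
R·V̇ = PIP − Vt/C − PEEP = 31.0 − 525/33.9 − 7 = 31.0 − 15.487 − 7 = 8.513 cmH2O.
R = 8.513 / 0.45 = 18.918 cmH2O·s/L.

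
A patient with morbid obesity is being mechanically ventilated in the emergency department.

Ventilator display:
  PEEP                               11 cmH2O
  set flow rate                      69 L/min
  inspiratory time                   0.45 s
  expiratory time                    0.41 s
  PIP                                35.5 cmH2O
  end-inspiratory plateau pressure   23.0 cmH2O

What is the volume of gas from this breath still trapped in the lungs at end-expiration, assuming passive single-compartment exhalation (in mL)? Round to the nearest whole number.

216

Flow: 69 L/min ÷ 60 = 1.15 L/s.
Vt = flow × Ti = 1.15 L/s × 0.45 s × 1000 mL/L = 517.5 mL.
R = (PIP − Pplat)/V̇ = (35.5 − 23.0) / 1.15 = 12.5/1.15 = 10.87 cmH2O·s/L.
C = Vt/(Pplat − PEEP) = 517.5 / (23.0 − 11) = 517.5/12.0 = 43.125 mL/cmH2O.
τ = R × C = 10.87 × 0.04313 L/cmH2O = 0.4688 s.
Fraction remaining = e^(−Te/τ) = e^(−0.41/0.4688) = 0.417.
Trapped volume = 517.5 × 0.417 = 215.8 mL.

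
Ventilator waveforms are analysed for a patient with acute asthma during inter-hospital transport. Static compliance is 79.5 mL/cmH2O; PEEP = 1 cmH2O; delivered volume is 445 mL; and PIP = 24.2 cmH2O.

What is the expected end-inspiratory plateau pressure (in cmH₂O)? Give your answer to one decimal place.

6.6

Pplat = PEEP + Vt / Cstat = 1 + 445 / 79.5 = 1 + 5.597 = 6.597 cmH2O.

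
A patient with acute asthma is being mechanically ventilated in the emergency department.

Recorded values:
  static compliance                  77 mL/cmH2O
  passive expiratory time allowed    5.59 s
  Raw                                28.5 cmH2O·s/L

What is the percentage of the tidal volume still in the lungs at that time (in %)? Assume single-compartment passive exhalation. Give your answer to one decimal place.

τ = R × C = 28.5 × 77 mL/cmH2O = 28.5 × 0.077 L/cmH2O = 2.195 s.
Passive exhalation: V(t)/V₀ = e^(−t/τ) = e^(−5.59/2.195) = 0.07834.
Fraction remaining = 0.07834 → 7.834%.

7.8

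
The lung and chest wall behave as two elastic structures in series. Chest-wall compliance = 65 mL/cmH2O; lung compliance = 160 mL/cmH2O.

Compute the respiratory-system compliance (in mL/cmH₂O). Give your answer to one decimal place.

Lung and chest wall are elastances in series: 1/Crs = 1/CL + 1/Ccw.
1/Crs = 1/160 + 1/65 = 0.02163.
Crs = 46.232 mL/cmH2O.

46.2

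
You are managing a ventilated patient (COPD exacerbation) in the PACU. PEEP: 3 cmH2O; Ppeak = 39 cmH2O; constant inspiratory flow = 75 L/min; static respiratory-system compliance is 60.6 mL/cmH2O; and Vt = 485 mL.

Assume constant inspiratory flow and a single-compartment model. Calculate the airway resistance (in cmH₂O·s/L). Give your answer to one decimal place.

Flow: 75 L/min ÷ 60 = 1.25 L/s.
Equation of motion (constant flow): PIP = Vt/C + R·V̇ + PEEP.
R·V̇ = PIP − Vt/C − PEEP = 39 − 485/60.6 − 3 = 39 − 8.003 − 3 = 27.997 cmH2O.
R = 27.997 / 1.25 = 22.398 cmH2O·s/L.

22.4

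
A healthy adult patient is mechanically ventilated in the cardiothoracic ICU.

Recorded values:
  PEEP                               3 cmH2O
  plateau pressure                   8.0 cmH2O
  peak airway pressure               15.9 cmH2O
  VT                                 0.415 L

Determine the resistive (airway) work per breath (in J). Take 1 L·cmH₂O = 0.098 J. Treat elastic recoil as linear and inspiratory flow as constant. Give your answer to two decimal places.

With constant inspiratory flow the resistive pressure is constant at PIP − Pplat = 15.9 − 8.0 = 7.9 cmH2O, so resistive work = 7.9 × 0.415 = 3.279 L·cmH2O.
× 0.098 J/(L·cmH2O) → 0.3213 J.

0.32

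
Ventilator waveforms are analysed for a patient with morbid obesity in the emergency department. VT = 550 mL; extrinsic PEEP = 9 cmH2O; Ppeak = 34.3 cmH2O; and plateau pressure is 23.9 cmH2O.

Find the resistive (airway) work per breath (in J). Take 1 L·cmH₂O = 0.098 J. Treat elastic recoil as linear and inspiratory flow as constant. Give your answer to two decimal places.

With constant inspiratory flow the resistive pressure is constant at PIP − Pplat = 34.3 − 23.9 = 10.4 cmH2O, so resistive work = 10.4 × 0.550 = 5.72 L·cmH2O.
× 0.098 J/(L·cmH2O) → 0.5606 J.

0.56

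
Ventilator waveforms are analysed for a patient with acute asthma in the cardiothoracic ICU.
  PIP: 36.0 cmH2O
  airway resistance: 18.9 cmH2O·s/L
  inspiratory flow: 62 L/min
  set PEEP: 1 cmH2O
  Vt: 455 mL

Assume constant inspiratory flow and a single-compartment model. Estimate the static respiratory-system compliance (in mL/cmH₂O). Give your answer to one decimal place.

Flow: 62 L/min ÷ 60 = 1.0333 L/s.
Equation of motion (constant flow): PIP = Vt/C + R·V̇ + PEEP.
Vt/C = PIP − R·V̇ − PEEP = 36.0 − 18.9×1.0333 − 1 = 36.0 − 19.529 − 1 = 15.471 cmH2O.
C = Vt / 15.471 = 455 / 15.471 = 29.41 mL/cmH2O.

29.4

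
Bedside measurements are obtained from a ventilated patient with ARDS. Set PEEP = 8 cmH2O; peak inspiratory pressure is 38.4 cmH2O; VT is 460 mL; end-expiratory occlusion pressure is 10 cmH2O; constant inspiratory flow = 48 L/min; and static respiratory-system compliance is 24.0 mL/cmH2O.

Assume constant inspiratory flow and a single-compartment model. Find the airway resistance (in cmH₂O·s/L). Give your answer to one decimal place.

11.5

Flow: 48 L/min ÷ 60 = 0.8 L/s.
Total PEEP = 10 cmH2O (set 8 + intrinsic 2); this is the baseline alveolar pressure.
Equation of motion (constant flow): PIP = Vt/C + R·V̇ + PEEP.
R·V̇ = PIP − Vt/C − PEEP = 38.4 − 460/24.0 − 10 = 38.4 − 19.167 − 10 = 9.233 cmH2O.
R = 9.233 / 0.8 = 11.541 cmH2O·s/L.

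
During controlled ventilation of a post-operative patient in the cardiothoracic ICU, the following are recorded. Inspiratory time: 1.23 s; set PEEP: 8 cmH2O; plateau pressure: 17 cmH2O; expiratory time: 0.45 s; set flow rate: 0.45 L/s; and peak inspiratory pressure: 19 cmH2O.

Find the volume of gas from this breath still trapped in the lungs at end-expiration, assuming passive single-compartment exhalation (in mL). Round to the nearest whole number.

107

Vt = flow × Ti = 0.45 L/s × 1.23 s × 1000 mL/L = 553.5 mL.
R = (PIP − Pplat)/V̇ = (19 − 17) / 0.45 = 2.0/0.45 = 4.444 cmH2O·s/L.
C = Vt/(Pplat − PEEP) = 553.5 / (17 − 8) = 553.5/9.0 = 61.5 mL/cmH2O.
τ = R × C = 4.444 × 0.0615 L/cmH2O = 0.2733 s.
Fraction remaining = e^(−Te/τ) = e^(−0.45/0.2733) = 0.1927.
Trapped volume = 553.5 × 0.1927 = 106.66 mL.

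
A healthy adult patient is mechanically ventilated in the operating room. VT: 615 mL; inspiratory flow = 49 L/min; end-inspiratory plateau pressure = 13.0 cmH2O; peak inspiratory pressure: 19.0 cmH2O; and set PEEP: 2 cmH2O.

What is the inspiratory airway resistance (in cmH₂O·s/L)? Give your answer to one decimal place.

7.3

Flow: 49 L/min ÷ 60 = 0.8167 L/s.
Raw = (PIP − Pplat) / flow = (19.0 − 13.0) / 0.8167 = 6.0 / 0.8167 = 7.347 cmH2O·s/L.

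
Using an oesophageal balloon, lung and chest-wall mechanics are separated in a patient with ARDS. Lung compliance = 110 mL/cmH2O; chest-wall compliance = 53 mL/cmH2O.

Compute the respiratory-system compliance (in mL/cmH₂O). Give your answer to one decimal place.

Lung and chest wall are elastances in series: 1/Crs = 1/CL + 1/Ccw.
1/Crs = 1/110 + 1/53 = 0.02796.
Crs = 35.765 mL/cmH2O.

35.8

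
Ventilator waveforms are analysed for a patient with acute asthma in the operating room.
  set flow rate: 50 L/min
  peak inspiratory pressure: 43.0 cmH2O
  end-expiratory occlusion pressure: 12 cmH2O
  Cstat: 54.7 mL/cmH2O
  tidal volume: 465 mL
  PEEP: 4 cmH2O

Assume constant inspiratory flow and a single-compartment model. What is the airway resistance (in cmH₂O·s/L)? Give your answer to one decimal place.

27.0

Flow: 50 L/min ÷ 60 = 0.8333 L/s.
Total PEEP = 12 cmH2O (set 4 + intrinsic 8); this is the baseline alveolar pressure.
Equation of motion (constant flow): PIP = Vt/C + R·V̇ + PEEP.
R·V̇ = PIP − Vt/C − PEEP = 43.0 − 465/54.7 − 12 = 43.0 − 8.501 − 12 = 22.499 cmH2O.
R = 22.499 / 0.8333 = 27.0 cmH2O·s/L.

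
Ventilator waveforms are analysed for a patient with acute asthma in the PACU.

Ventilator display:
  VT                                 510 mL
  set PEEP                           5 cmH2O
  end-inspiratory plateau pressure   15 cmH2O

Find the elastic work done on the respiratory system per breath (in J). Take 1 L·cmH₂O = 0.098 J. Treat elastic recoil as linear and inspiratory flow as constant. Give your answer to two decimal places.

0.25

Elastic work ≈ ½ × (Pplat − PEEP) × Vt = 0.5 × (15 − 5) × 0.510 L = 0.5 × 10.0 × 0.510 = 2.55 L·cmH2O.
× 0.098 J/(L·cmH2O) → 0.2499 J.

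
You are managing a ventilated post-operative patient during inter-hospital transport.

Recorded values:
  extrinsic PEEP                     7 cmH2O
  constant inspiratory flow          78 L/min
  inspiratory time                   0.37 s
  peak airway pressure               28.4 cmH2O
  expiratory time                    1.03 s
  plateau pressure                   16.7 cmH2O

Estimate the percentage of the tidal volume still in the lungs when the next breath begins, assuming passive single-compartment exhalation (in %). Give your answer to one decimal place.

Flow: 78 L/min ÷ 60 = 1.3 L/s.
Vt = flow × Ti = 1.3 L/s × 0.37 s × 1000 mL/L = 481.0 mL.
R = (PIP − Pplat)/V̇ = (28.4 − 16.7) / 1.3 = 11.7/1.3 = 9.0 cmH2O·s/L.
C = Vt/(Pplat − PEEP) = 481.0 / (16.7 − 7) = 481.0/9.7 = 49.588 mL/cmH2O.
τ = R × C = 9.0 × 0.04959 L/cmH2O = 0.4463 s.
Fraction remaining at end-expiration = e^(−Te/τ) = e^(−1.03/0.4463) = 0.09947 → 9.947%.

9.9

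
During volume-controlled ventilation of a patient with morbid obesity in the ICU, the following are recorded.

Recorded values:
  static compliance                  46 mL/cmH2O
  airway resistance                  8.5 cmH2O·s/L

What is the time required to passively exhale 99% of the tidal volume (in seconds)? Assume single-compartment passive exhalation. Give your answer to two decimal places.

τ = R × C = 8.5 × 46 mL/cmH2O = 8.5 × 0.046 L/cmH2O = 0.391 s.
Exhaled fraction f = 1 − e^(−t/τ) → t = −τ·ln(1 − f) = −0.391·ln(0.01) = 1.801 s.

1.80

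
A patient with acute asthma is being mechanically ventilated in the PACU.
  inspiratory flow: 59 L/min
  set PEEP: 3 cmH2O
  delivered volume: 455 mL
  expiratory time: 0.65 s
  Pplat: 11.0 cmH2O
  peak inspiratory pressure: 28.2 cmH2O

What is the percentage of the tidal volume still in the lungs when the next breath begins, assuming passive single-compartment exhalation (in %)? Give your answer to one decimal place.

Flow: 59 L/min ÷ 60 = 0.9833 L/s.
R = (PIP − Pplat)/V̇ = (28.2 − 11.0) / 0.9833 = 17.2/0.9833 = 17.492 cmH2O·s/L.
C = Vt/(Pplat − PEEP) = 455.0 / (11.0 − 3) = 455.0/8.0 = 56.875 mL/cmH2O.
τ = R × C = 17.492 × 0.05688 L/cmH2O = 0.9949 s.
Fraction remaining at end-expiration = e^(−Te/τ) = e^(−0.65/0.9949) = 0.5203 → 52.03%.

52.0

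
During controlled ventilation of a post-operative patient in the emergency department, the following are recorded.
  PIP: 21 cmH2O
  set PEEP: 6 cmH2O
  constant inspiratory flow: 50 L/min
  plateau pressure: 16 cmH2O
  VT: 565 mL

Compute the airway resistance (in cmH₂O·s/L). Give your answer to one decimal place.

6.0

Flow: 50 L/min ÷ 60 = 0.8333 L/s.
Raw = (PIP − Pplat) / flow = (21 − 16) / 0.8333 = 5.0 / 0.8333 = 6.0 cmH2O·s/L.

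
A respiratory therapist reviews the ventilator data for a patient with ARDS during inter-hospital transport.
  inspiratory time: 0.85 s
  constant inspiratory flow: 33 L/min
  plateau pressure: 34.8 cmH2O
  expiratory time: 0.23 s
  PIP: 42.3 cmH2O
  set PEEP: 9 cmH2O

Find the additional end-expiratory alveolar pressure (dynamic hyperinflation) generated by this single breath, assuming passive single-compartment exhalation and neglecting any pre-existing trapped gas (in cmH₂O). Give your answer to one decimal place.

Flow: 33 L/min ÷ 60 = 0.55 L/s.
Vt = flow × Ti = 0.55 L/s × 0.85 s × 1000 mL/L = 467.5 mL.
R = (PIP − Pplat)/V̇ = (42.3 − 34.8) / 0.55 = 7.5/0.55 = 13.636 cmH2O·s/L.
C = Vt/(Pplat − PEEP) = 467.5 / (34.8 − 9) = 467.5/25.8 = 18.12 mL/cmH2O.
τ = R × C = 13.636 × 0.01812 L/cmH2O = 0.2471 s.
Fraction remaining = e^(−Te/τ) = e^(−0.23/0.2471) = 0.3942; trapped volume = 467.5 × 0.3942 = 184.29 mL.
Additional alveolar pressure from trapping ≈ V_trapped / C = 184.29 / 18.12 = 10.171 cmH2O.

10.2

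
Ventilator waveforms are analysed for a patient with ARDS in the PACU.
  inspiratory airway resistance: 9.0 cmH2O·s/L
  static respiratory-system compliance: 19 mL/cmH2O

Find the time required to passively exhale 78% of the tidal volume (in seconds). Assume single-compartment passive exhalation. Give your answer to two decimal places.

τ = R × C = 9.0 × 19 mL/cmH2O = 9.0 × 0.019 L/cmH2O = 0.171 s.
Exhaled fraction f = 1 − e^(−t/τ) → t = −τ·ln(1 − f) = −0.171·ln(0.22) = 0.2589 s.

0.26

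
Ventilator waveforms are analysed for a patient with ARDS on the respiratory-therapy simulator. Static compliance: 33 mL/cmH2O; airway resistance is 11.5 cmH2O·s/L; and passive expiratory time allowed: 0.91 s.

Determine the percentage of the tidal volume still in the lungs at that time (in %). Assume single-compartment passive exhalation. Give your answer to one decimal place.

τ = R × C = 11.5 × 33 mL/cmH2O = 11.5 × 0.033 L/cmH2O = 0.3795 s.
Passive exhalation: V(t)/V₀ = e^(−t/τ) = e^(−0.91/0.3795) = 0.09091.
Fraction remaining = 0.09091 → 9.091%.

9.1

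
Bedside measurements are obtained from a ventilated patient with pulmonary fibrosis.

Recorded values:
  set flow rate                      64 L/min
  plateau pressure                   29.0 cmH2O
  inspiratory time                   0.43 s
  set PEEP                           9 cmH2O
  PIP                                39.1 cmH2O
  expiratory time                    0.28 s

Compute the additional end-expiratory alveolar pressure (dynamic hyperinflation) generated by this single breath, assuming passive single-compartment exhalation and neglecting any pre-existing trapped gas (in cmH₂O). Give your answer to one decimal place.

5.5

Flow: 64 L/min ÷ 60 = 1.0667 L/s.
Vt = flow × Ti = 1.0667 L/s × 0.43 s × 1000 mL/L = 458.68 mL.
R = (PIP − Pplat)/V̇ = (39.1 − 29.0) / 1.0667 = 10.1/1.0667 = 9.468 cmH2O·s/L.
C = Vt/(Pplat − PEEP) = 458.68 / (29.0 − 9) = 458.68/20.0 = 22.934 mL/cmH2O.
τ = R × C = 9.468 × 0.02293 L/cmH2O = 0.2171 s.
Fraction remaining = e^(−Te/τ) = e^(−0.28/0.2171) = 0.2753; trapped volume = 458.68 × 0.2753 = 126.27 mL.
Additional alveolar pressure from trapping ≈ V_trapped / C = 126.27 / 22.934 = 5.506 cmH2O.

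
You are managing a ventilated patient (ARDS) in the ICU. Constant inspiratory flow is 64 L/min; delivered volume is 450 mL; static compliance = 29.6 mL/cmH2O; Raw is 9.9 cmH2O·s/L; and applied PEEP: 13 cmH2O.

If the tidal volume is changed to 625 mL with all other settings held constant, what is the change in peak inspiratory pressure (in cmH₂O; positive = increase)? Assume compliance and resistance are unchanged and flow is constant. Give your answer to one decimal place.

PIP = Vt/C + R·V̇ + PEEP (constant-flow equation of motion).
Only the elastic term changes: ΔPIP = ΔVt / C = (625 − 450) / 29.6 = 5.912 cmH2O.

5.9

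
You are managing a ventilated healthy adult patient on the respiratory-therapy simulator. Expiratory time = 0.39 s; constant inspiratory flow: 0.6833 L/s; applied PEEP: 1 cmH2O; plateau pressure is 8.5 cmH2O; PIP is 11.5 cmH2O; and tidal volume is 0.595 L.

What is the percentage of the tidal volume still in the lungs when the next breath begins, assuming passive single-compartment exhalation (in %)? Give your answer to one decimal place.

R = (PIP − Pplat)/V̇ = (11.5 − 8.5) / 0.6833 = 3.0/0.6833 = 4.39 cmH2O·s/L.
C = Vt/(Pplat − PEEP) = 595.0 / (8.5 − 1) = 595.0/7.5 = 79.333 mL/cmH2O.
τ = R × C = 4.39 × 0.07933 L/cmH2O = 0.3483 s.
Fraction remaining at end-expiration = e^(−Te/τ) = e^(−0.39/0.3483) = 0.3264 → 32.64%.

32.6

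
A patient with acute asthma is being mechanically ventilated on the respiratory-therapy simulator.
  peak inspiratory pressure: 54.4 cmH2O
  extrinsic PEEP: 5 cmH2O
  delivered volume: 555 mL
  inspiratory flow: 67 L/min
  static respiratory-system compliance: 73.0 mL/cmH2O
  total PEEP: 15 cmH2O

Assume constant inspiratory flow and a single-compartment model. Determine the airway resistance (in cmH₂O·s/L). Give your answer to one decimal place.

Flow: 67 L/min ÷ 60 = 1.1167 L/s.
Total PEEP = 15 cmH2O (set 5 + intrinsic 10); this is the baseline alveolar pressure.
Equation of motion (constant flow): PIP = Vt/C + R·V̇ + PEEP.
R·V̇ = PIP − Vt/C − PEEP = 54.4 − 555/73.0 − 15 = 54.4 − 7.603 − 15 = 31.797 cmH2O.
R = 31.797 / 1.1167 = 28.474 cmH2O·s/L.

28.5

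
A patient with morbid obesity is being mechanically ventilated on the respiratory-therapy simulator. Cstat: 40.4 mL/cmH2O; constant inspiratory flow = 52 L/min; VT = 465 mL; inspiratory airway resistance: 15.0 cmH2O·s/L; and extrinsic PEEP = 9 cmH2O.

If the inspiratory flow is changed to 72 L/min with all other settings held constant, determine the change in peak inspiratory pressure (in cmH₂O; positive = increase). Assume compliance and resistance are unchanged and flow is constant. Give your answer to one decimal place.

5.0

Flow: 52 L/min ÷ 60 = 0.8667 L/s.
New flow: 72 L/min ÷ 60 = 1.2 L/s.
PIP = Vt/C + R·V̇ + PEEP (constant-flow equation of motion).
Only the resistive term changes: ΔPIP = R × ΔV̇ = 15.0 × (1.2 − 0.8667) = 15.0 × 0.3333 = 5.0 cmH2O.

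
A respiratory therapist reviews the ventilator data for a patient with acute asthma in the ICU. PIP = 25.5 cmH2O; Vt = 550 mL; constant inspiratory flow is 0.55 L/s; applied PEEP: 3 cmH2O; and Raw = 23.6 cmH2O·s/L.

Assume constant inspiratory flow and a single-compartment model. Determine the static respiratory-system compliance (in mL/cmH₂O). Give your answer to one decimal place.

57.8

Equation of motion (constant flow): PIP = Vt/C + R·V̇ + PEEP.
Vt/C = PIP − R·V̇ − PEEP = 25.5 − 23.6×0.55 − 3 = 25.5 − 12.98 − 3 = 9.52 cmH2O.
C = Vt / 9.52 = 550 / 9.52 = 57.773 mL/cmH2O.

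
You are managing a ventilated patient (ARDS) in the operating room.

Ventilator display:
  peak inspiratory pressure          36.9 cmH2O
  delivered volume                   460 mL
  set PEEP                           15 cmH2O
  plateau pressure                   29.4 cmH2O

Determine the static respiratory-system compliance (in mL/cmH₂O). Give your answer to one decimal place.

31.9

Cstat = Vt / (Pplat − PEEP) = 460 / (29.4 − 15) = 460 / 14.4 = 31.944 mL/cmH2O.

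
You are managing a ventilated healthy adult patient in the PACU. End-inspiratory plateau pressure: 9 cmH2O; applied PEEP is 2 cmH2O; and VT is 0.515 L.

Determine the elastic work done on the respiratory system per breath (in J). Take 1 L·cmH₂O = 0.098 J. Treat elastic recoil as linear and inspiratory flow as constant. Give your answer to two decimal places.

0.18

Elastic work ≈ ½ × (Pplat − PEEP) × Vt = 0.5 × (9 − 2) × 0.515 L = 0.5 × 7.0 × 0.515 = 1.803 L·cmH2O.
× 0.098 J/(L·cmH2O) → 0.1767 J.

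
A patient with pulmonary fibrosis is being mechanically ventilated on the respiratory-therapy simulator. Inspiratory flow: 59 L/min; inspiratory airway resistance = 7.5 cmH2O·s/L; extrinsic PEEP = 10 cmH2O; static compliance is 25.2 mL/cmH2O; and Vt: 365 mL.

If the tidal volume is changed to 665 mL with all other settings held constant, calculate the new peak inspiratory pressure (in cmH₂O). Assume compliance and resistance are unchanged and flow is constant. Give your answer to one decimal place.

43.8

Flow: 59 L/min ÷ 60 = 0.9833 L/s.
PIP = Vt/C + R·V̇ + PEEP (constant-flow equation of motion).
Only the elastic term changes: ΔPIP = ΔVt / C = (665 − 365) / 25.2 = 11.905 cmH2O.
Original PIP = 365/25.2 + 7.5×0.9833 + 10 = 31.859 cmH2O; new PIP = 31.859 + (11.905) = 43.764 cmH2O.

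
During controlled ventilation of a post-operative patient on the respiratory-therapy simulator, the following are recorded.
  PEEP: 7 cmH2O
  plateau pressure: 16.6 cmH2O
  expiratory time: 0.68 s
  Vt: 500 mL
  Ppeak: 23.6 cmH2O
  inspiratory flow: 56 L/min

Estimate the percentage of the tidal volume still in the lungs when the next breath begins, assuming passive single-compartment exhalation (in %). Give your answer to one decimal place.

Flow: 56 L/min ÷ 60 = 0.9333 L/s.
R = (PIP − Pplat)/V̇ = (23.6 − 16.6) / 0.9333 = 7.0/0.9333 = 7.5 cmH2O·s/L.
C = Vt/(Pplat − PEEP) = 500.0 / (16.6 − 7) = 500.0/9.6 = 52.083 mL/cmH2O.
τ = R × C = 7.5 × 0.05208 L/cmH2O = 0.3906 s.
Fraction remaining at end-expiration = e^(−Te/τ) = e^(−0.68/0.3906) = 0.1754 → 17.54%.

17.5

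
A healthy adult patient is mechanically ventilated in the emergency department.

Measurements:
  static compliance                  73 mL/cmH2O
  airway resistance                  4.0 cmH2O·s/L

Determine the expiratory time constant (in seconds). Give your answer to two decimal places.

0.29

τ = R × C = 4.0 × 73 mL/cmH2O = 4.0 × 0.073 L/cmH2O = 0.292 s.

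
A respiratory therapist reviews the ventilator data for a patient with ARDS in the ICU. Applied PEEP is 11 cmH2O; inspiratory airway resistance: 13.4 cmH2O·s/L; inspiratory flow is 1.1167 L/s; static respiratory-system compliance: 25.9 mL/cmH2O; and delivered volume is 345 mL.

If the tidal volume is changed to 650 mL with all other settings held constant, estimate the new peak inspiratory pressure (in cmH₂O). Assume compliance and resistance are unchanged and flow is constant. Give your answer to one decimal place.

51.1

PIP = Vt/C + R·V̇ + PEEP (constant-flow equation of motion).
Only the elastic term changes: ΔPIP = ΔVt / C = (650 − 345) / 25.9 = 11.776 cmH2O.
Original PIP = 345/25.9 + 13.4×1.1167 + 11 = 39.284 cmH2O; new PIP = 39.284 + (11.776) = 51.06 cmH2O.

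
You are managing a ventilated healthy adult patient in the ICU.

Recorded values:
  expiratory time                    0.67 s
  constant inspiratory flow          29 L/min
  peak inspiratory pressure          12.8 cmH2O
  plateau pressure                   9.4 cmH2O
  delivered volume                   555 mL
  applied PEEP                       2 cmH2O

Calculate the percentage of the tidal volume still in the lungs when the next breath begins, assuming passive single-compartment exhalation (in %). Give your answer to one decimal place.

28.1

Flow: 29 L/min ÷ 60 = 0.4833 L/s.
R = (PIP − Pplat)/V̇ = (12.8 − 9.4) / 0.4833 = 3.4/0.4833 = 7.035 cmH2O·s/L.
C = Vt/(Pplat − PEEP) = 555.0 / (9.4 − 2) = 555.0/7.4 = 75.0 mL/cmH2O.
τ = R × C = 7.035 × 0.075 L/cmH2O = 0.5276 s.
Fraction remaining at end-expiration = e^(−Te/τ) = e^(−0.67/0.5276) = 0.2809 → 28.09%.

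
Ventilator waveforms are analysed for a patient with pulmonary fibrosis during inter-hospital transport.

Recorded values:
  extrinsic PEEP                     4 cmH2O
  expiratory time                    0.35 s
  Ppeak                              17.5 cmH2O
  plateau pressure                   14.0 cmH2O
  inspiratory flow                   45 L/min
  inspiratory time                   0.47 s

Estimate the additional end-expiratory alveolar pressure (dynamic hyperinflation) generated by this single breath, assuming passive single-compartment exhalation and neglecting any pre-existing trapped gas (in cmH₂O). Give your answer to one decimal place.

1.2

Flow: 45 L/min ÷ 60 = 0.75 L/s.
Vt = flow × Ti = 0.75 L/s × 0.47 s × 1000 mL/L = 352.5 mL.
R = (PIP − Pplat)/V̇ = (17.5 − 14.0) / 0.75 = 3.5/0.75 = 4.667 cmH2O·s/L.
C = Vt/(Pplat − PEEP) = 352.5 / (14.0 − 4) = 352.5/10.0 = 35.25 mL/cmH2O.
τ = R × C = 4.667 × 0.03525 L/cmH2O = 0.1645 s.
Fraction remaining = e^(−Te/τ) = e^(−0.35/0.1645) = 0.1191; trapped volume = 352.5 × 0.1191 = 41.983 mL.
Additional alveolar pressure from trapping ≈ V_trapped / C = 41.983 / 35.25 = 1.191 cmH2O.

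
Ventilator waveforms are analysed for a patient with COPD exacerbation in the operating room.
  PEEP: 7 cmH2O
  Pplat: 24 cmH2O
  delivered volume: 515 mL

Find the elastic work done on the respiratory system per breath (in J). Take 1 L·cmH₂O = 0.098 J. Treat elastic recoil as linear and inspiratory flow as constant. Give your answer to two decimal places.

0.43

Elastic work ≈ ½ × (Pplat − PEEP) × Vt = 0.5 × (24 − 7) × 0.515 L = 0.5 × 17.0 × 0.515 = 4.378 L·cmH2O.
× 0.098 J/(L·cmH2O) → 0.429 J.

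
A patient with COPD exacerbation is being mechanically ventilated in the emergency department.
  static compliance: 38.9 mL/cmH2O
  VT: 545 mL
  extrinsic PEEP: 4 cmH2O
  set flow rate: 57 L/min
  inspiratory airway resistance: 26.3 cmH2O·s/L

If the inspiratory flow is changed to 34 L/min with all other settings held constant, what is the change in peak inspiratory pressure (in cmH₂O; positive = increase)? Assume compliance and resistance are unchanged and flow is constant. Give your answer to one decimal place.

-10.1

Flow: 57 L/min ÷ 60 = 0.95 L/s.
New flow: 34 L/min ÷ 60 = 0.5667 L/s.
PIP = Vt/C + R·V̇ + PEEP (constant-flow equation of motion).
Only the resistive term changes: ΔPIP = R × ΔV̇ = 26.3 × (0.5667 − 0.95) = 26.3 × -0.3833 = -10.081 cmH2O.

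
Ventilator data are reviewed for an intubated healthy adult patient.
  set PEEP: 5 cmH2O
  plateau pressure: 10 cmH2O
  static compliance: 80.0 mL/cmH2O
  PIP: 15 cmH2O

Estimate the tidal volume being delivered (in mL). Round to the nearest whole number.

400

Vt = Cstat × (Pplat − PEEP) = 80.0 × (10 − 5) = 80.0 × 5.0 = 400.0 mL.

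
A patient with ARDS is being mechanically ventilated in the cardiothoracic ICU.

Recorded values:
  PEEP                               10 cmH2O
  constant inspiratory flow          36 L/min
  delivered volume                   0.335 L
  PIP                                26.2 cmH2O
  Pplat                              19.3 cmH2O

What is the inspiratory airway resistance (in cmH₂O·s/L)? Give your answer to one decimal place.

11.5

Flow: 36 L/min ÷ 60 = 0.6 L/s.
Raw = (PIP − Pplat) / flow = (26.2 − 19.3) / 0.6 = 6.9 / 0.6 = 11.5 cmH2O·s/L.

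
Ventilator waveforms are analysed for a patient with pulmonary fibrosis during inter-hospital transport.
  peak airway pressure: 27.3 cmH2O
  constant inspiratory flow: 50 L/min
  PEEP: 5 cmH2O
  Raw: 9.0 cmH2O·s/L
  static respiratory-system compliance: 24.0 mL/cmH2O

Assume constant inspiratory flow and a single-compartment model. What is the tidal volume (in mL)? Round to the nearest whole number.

355

Flow: 50 L/min ÷ 60 = 0.8333 L/s.
Equation of motion (constant flow): PIP = Vt/C + R·V̇ + PEEP.
Vt/C = PIP − R·V̇ − PEEP = 27.3 − 7.5 − 5 = 14.8 cmH2O.
Vt = C × 14.8 = 24.0 × 14.8 = 355.2 mL.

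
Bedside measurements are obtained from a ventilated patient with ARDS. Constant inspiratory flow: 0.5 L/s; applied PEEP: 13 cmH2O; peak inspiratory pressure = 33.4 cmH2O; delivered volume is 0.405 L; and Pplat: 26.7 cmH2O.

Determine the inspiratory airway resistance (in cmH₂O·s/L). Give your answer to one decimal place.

Raw = (PIP − Pplat) / flow = (33.4 − 26.7) / 0.5 = 6.7 / 0.5 = 13.4 cmH2O·s/L.

13.4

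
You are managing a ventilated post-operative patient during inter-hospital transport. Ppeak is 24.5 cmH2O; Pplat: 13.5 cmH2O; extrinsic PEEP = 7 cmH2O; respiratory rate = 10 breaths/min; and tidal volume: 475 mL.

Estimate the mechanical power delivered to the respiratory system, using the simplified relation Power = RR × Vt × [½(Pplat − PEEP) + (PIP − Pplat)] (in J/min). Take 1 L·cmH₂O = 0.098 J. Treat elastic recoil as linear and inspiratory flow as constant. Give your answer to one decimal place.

6.6

Per-breath work = Vt × [½(Pplat−PEEP) + (PIP−Pplat)] = 0.475 × [0.5×6.5 + 11.0] = 0.475 × 14.25 = 6.769 L·cmH2O.
Power = 10 × 6.769 = 67.69 L·cmH2O/min.
× 0.098 J/(L·cmH2O) → 6.634 J/min.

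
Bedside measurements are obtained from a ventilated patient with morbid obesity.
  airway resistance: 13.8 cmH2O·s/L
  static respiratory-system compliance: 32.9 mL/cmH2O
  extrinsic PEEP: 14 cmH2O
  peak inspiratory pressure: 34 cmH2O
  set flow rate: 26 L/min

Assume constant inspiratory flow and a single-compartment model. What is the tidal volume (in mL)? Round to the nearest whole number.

Flow: 26 L/min ÷ 60 = 0.4333 L/s.
Equation of motion (constant flow): PIP = Vt/C + R·V̇ + PEEP.
Vt/C = PIP − R·V̇ − PEEP = 34 − 5.98 − 14 = 14.02 cmH2O.
Vt = C × 14.02 = 32.9 × 14.02 = 461.26 mL.

461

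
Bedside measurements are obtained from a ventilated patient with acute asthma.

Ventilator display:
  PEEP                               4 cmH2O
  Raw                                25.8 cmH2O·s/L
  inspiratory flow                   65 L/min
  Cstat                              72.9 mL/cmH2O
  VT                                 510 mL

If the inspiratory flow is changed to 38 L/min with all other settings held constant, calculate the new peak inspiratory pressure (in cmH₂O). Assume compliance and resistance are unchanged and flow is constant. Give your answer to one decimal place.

27.3

Flow: 65 L/min ÷ 60 = 1.0833 L/s.
New flow: 38 L/min ÷ 60 = 0.6333 L/s.
PIP = Vt/C + R·V̇ + PEEP (constant-flow equation of motion).
Only the resistive term changes: ΔPIP = R × ΔV̇ = 25.8 × (0.6333 − 1.0833) = 25.8 × -0.45 = -11.61 cmH2O.
Original PIP = 510/72.9 + 25.8×1.0833 + 4 = 38.945 cmH2O; new PIP = 38.945 + (-11.61) = 27.335 cmH2O.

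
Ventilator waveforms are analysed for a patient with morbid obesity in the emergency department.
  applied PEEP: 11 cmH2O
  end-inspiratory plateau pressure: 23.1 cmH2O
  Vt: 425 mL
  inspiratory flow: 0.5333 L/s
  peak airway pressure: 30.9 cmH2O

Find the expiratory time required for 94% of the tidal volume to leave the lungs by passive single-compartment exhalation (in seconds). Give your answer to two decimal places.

R = (PIP − Pplat)/V̇ = (30.9 − 23.1) / 0.5333 = 7.8/0.5333 = 14.626 cmH2O·s/L.
C = Vt/(Pplat − PEEP) = 425.0 / (23.1 − 11) = 425.0/12.1 = 35.124 mL/cmH2O.
τ = R × C = 14.626 × 0.03512 L/cmH2O = 0.5137 s.
t = −τ·ln(1 − 0.94) = −0.5137·ln(0.06) = 1.445 s.

1.45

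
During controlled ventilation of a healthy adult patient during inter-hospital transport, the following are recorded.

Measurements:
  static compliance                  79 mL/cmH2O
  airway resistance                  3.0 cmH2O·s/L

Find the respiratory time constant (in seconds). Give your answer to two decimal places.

τ = R × C = 3.0 × 79 mL/cmH2O = 3.0 × 0.079 L/cmH2O = 0.237 s.

0.24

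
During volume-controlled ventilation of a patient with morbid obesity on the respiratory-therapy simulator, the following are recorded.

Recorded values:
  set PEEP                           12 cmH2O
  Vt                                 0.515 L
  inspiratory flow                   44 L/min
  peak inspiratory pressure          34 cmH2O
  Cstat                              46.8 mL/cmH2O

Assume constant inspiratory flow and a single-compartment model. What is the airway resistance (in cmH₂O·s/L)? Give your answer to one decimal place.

15.0

Flow: 44 L/min ÷ 60 = 0.7333 L/s.
Equation of motion (constant flow): PIP = Vt/C + R·V̇ + PEEP.
R·V̇ = PIP − Vt/C − PEEP = 34 − 515/46.8 − 12 = 34 − 11.004 − 12 = 10.996 cmH2O.
R = 10.996 / 0.7333 = 14.995 cmH2O·s/L.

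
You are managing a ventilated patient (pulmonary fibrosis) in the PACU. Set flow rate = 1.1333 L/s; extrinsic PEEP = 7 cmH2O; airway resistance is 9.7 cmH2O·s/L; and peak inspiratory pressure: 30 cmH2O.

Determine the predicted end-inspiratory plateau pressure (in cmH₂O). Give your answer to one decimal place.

19.0

Pplat = PIP − Raw × flow = 30 − 9.7 × 1.1333 = 30 − 10.993 = 19.007 cmH2O.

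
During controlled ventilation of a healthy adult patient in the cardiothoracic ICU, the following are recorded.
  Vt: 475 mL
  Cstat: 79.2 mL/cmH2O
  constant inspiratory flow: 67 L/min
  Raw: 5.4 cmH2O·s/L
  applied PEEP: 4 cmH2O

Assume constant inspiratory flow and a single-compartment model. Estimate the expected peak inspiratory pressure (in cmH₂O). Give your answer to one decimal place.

16.0

Flow: 67 L/min ÷ 60 = 1.1167 L/s.
Equation of motion (constant flow): PIP = Vt/C + R·V̇ + PEEP.
PIP = 475/79.2 + 5.4×1.1167 + 4 = 5.997 + 6.03 + 4 = 16.027 cmH2O.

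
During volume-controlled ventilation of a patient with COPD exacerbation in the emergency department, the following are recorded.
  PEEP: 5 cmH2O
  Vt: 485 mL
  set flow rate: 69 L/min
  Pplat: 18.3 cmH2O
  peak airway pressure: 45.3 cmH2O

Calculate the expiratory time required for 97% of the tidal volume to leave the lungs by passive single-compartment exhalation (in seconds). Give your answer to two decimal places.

3.00

Flow: 69 L/min ÷ 60 = 1.15 L/s.
R = (PIP − Pplat)/V̇ = (45.3 − 18.3) / 1.15 = 27.0/1.15 = 23.478 cmH2O·s/L.
C = Vt/(Pplat − PEEP) = 485.0 / (18.3 − 5) = 485.0/13.3 = 36.466 mL/cmH2O.
τ = R × C = 23.478 × 0.03647 L/cmH2O = 0.8562 s.
t = −τ·ln(1 − 0.97) = −0.8562·ln(0.03) = 3.002 s.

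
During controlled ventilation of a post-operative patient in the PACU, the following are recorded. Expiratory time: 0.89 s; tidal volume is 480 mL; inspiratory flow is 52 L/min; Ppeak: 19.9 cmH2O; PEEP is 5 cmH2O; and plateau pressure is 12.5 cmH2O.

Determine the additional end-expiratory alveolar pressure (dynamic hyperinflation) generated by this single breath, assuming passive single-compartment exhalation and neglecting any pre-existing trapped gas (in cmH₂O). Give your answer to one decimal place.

1.5

Flow: 52 L/min ÷ 60 = 0.8667 L/s.
R = (PIP − Pplat)/V̇ = (19.9 − 12.5) / 0.8667 = 7.4/0.8667 = 8.538 cmH2O·s/L.
C = Vt/(Pplat − PEEP) = 480.0 / (12.5 − 5) = 480.0/7.5 = 64.0 mL/cmH2O.
τ = R × C = 8.538 × 0.064 L/cmH2O = 0.5464 s.
Fraction remaining = e^(−Te/τ) = e^(−0.89/0.5464) = 0.1962; trapped volume = 480.0 × 0.1962 = 94.176 mL.
Additional alveolar pressure from trapping ≈ V_trapped / C = 94.176 / 64.0 = 1.472 cmH2O.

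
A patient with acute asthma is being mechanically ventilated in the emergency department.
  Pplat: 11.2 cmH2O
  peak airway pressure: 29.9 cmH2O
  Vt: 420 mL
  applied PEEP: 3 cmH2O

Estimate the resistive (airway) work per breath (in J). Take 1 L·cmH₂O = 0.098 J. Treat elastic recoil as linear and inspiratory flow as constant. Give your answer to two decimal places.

With constant inspiratory flow the resistive pressure is constant at PIP − Pplat = 29.9 − 11.2 = 18.7 cmH2O, so resistive work = 18.7 × 0.420 = 7.854 L·cmH2O.
× 0.098 J/(L·cmH2O) → 0.7697 J.

0.77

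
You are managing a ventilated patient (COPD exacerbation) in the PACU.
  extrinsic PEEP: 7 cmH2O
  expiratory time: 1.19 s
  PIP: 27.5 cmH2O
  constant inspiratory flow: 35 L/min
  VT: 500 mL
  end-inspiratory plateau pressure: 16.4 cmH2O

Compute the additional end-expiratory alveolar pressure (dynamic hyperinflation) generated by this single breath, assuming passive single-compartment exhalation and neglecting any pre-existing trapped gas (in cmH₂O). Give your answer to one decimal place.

Flow: 35 L/min ÷ 60 = 0.5833 L/s.
R = (PIP − Pplat)/V̇ = (27.5 − 16.4) / 0.5833 = 11.1/0.5833 = 19.03 cmH2O·s/L.
C = Vt/(Pplat − PEEP) = 500.0 / (16.4 − 7) = 500.0/9.4 = 53.191 mL/cmH2O.
τ = R × C = 19.03 × 0.05319 L/cmH2O = 1.012 s.
Fraction remaining = e^(−Te/τ) = e^(−1.19/1.012) = 0.3085; trapped volume = 500.0 × 0.3085 = 154.25 mL.
Additional alveolar pressure from trapping ≈ V_trapped / C = 154.25 / 53.191 = 2.9 cmH2O.

2.9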